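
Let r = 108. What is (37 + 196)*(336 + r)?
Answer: 103452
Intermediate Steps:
(37 + 196)*(336 + r) = (37 + 196)*(336 + 108) = 233*444 = 103452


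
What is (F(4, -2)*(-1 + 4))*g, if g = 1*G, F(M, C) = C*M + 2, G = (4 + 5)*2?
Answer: -324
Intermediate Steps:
G = 18 (G = 9*2 = 18)
F(M, C) = 2 + C*M
g = 18 (g = 1*18 = 18)
(F(4, -2)*(-1 + 4))*g = ((2 - 2*4)*(-1 + 4))*18 = ((2 - 8)*3)*18 = -6*3*18 = -18*18 = -324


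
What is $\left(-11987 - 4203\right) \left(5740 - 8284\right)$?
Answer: $41187360$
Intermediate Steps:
$\left(-11987 - 4203\right) \left(5740 - 8284\right) = \left(-16190\right) \left(-2544\right) = 41187360$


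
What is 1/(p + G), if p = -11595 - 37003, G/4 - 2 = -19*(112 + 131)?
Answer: -1/67058 ≈ -1.4912e-5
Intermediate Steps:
G = -18460 (G = 8 + 4*(-19*(112 + 131)) = 8 + 4*(-19*243) = 8 + 4*(-4617) = 8 - 18468 = -18460)
p = -48598
1/(p + G) = 1/(-48598 - 18460) = 1/(-67058) = -1/67058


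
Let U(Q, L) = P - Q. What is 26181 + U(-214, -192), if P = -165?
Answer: 26230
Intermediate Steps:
U(Q, L) = -165 - Q
26181 + U(-214, -192) = 26181 + (-165 - 1*(-214)) = 26181 + (-165 + 214) = 26181 + 49 = 26230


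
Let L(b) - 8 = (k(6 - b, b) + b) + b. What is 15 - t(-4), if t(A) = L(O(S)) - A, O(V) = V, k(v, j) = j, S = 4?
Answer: -9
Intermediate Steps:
L(b) = 8 + 3*b (L(b) = 8 + ((b + b) + b) = 8 + (2*b + b) = 8 + 3*b)
t(A) = 20 - A (t(A) = (8 + 3*4) - A = (8 + 12) - A = 20 - A)
15 - t(-4) = 15 - (20 - 1*(-4)) = 15 - (20 + 4) = 15 - 1*24 = 15 - 24 = -9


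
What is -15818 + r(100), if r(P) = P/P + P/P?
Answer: -15816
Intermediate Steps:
r(P) = 2 (r(P) = 1 + 1 = 2)
-15818 + r(100) = -15818 + 2 = -15816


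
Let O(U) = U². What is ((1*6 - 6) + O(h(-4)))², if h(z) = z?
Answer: 256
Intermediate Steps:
((1*6 - 6) + O(h(-4)))² = ((1*6 - 6) + (-4)²)² = ((6 - 6) + 16)² = (0 + 16)² = 16² = 256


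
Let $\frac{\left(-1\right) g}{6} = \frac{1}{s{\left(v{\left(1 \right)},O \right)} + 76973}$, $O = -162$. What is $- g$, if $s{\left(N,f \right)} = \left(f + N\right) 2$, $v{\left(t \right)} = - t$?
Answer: $\frac{2}{25549} \approx 7.8281 \cdot 10^{-5}$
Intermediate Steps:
$s{\left(N,f \right)} = 2 N + 2 f$ ($s{\left(N,f \right)} = \left(N + f\right) 2 = 2 N + 2 f$)
$g = - \frac{2}{25549}$ ($g = - \frac{6}{\left(2 \left(\left(-1\right) 1\right) + 2 \left(-162\right)\right) + 76973} = - \frac{6}{\left(2 \left(-1\right) - 324\right) + 76973} = - \frac{6}{\left(-2 - 324\right) + 76973} = - \frac{6}{-326 + 76973} = - \frac{6}{76647} = \left(-6\right) \frac{1}{76647} = - \frac{2}{25549} \approx -7.8281 \cdot 10^{-5}$)
$- g = \left(-1\right) \left(- \frac{2}{25549}\right) = \frac{2}{25549}$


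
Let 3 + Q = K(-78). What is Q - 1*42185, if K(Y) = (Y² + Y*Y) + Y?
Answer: -30098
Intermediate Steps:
K(Y) = Y + 2*Y² (K(Y) = (Y² + Y²) + Y = 2*Y² + Y = Y + 2*Y²)
Q = 12087 (Q = -3 - 78*(1 + 2*(-78)) = -3 - 78*(1 - 156) = -3 - 78*(-155) = -3 + 12090 = 12087)
Q - 1*42185 = 12087 - 1*42185 = 12087 - 42185 = -30098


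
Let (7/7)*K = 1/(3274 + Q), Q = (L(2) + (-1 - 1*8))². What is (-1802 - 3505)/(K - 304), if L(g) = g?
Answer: 17635161/1010191 ≈ 17.457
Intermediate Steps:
Q = 49 (Q = (2 + (-1 - 1*8))² = (2 + (-1 - 8))² = (2 - 9)² = (-7)² = 49)
K = 1/3323 (K = 1/(3274 + 49) = 1/3323 ≈ 0.00030093)
(-1802 - 3505)/(K - 304) = (-1802 - 3505)/(1/3323 - 304) = -5307/(-1010191/3323) = -5307*(-3323/1010191) = 17635161/1010191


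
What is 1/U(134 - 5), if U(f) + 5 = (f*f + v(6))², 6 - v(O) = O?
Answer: 1/276922876 ≈ 3.6111e-9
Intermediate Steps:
v(O) = 6 - O
U(f) = -5 + f⁴ (U(f) = -5 + (f*f + (6 - 1*6))² = -5 + (f² + (6 - 6))² = -5 + (f² + 0)² = -5 + (f²)² = -5 + f⁴)
1/U(134 - 5) = 1/(-5 + (134 - 5)⁴) = 1/(-5 + 129⁴) = 1/(-5 + 276922881) = 1/276922876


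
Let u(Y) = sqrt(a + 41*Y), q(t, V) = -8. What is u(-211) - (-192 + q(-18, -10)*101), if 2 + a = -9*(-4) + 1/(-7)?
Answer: 1000 + 4*I*sqrt(26390)/7 ≈ 1000.0 + 92.829*I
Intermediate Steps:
a = 237/7 (a = -2 + (-9*(-4) + 1/(-7)) = -2 + (36 - 1/7) = -2 + 251/7 = 237/7 ≈ 33.857)
u(Y) = sqrt(237/7 + 41*Y)
u(-211) - (-192 + q(-18, -10)*101) = sqrt(1659 + 2009*(-211))/7 - (-192 - 8*101) = sqrt(1659 - 423899)/7 - (-192 - 808) = sqrt(-422240)/7 - 1*(-1000) = (4*I*sqrt(26390))/7 + 1000 = 4*I*sqrt(26390)/7 + 1000 = 1000 + 4*I*sqrt(26390)/7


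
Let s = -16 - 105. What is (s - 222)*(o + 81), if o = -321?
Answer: 82320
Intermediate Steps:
s = -121
(s - 222)*(o + 81) = (-121 - 222)*(-321 + 81) = -343*(-240) = 82320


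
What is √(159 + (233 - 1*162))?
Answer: √230 ≈ 15.166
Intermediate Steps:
√(159 + (233 - 1*162)) = √(159 + (233 - 162)) = √(159 + 71) = √230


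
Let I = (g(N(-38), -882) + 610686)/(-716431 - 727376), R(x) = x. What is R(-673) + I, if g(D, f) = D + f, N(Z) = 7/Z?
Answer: -36947092763/54864666 ≈ -673.42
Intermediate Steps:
I = -23172545/54864666 (I = ((7/(-38) - 882) + 610686)/(-716431 - 727376) = ((7*(-1/38) - 882) + 610686)/(-1443807) = ((-7/38 - 882) + 610686)*(-1/1443807) = (-33523/38 + 610686)*(-1/1443807) = (23172545/38)*(-1/1443807) = -23172545/54864666 ≈ -0.42236)
R(-673) + I = -673 - 23172545/54864666 = -36947092763/54864666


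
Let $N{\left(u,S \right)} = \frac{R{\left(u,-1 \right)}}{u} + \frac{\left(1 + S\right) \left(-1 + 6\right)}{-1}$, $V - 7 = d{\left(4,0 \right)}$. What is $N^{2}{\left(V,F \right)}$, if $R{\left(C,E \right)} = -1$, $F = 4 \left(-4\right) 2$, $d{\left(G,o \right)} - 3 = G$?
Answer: $\frac{4704561}{196} \approx 24003.0$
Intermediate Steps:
$d{\left(G,o \right)} = 3 + G$
$V = 14$ ($V = 7 + \left(3 + 4\right) = 7 + 7 = 14$)
$F = -32$ ($F = \left(-16\right) 2 = -32$)
$N{\left(u,S \right)} = -5 - \frac{1}{u} - 5 S$ ($N{\left(u,S \right)} = - \frac{1}{u} + \frac{\left(1 + S\right) \left(-1 + 6\right)}{-1} = - \frac{1}{u} + \left(1 + S\right) 5 \left(-1\right) = - \frac{1}{u} + \left(5 + 5 S\right) \left(-1\right) = - \frac{1}{u} - \left(5 + 5 S\right) = -5 - \frac{1}{u} - 5 S$)
$N^{2}{\left(V,F \right)} = \left(-5 - \frac{1}{14} - -160\right)^{2} = \left(-5 - \frac{1}{14} + 160\right)^{2} = \left(\frac{2169}{14}\right)^{2} = \frac{4704561}{196}$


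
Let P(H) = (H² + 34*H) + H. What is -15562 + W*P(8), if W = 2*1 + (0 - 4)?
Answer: -16250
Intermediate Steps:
W = -2 (W = 2 - 4 = -2)
P(H) = H² + 35*H
-15562 + W*P(8) = -15562 - 16*(35 + 8) = -15562 - 16*43 = -15562 - 2*344 = -15562 - 688 = -16250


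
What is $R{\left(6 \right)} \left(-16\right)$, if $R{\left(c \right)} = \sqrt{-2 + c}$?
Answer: $-32$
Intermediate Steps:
$R{\left(6 \right)} \left(-16\right) = \sqrt{-2 + 6} \left(-16\right) = \sqrt{4} \left(-16\right) = 2 \left(-16\right) = -32$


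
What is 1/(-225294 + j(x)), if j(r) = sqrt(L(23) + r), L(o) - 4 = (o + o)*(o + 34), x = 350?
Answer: -37549/8459563910 - sqrt(186)/12689345865 ≈ -4.4397e-6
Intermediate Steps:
L(o) = 4 + 2*o*(34 + o) (L(o) = 4 + (o + o)*(o + 34) = 4 + (2*o)*(34 + o) = 4 + 2*o*(34 + o))
j(r) = sqrt(2626 + r) (j(r) = sqrt((4 + 2*23**2 + 68*23) + r) = sqrt((4 + 2*529 + 1564) + r) = sqrt((4 + 1058 + 1564) + r) = sqrt(2626 + r))
1/(-225294 + j(x)) = 1/(-225294 + sqrt(2626 + 350)) = 1/(-225294 + sqrt(2976)) = 1/(-225294 + 4*sqrt(186))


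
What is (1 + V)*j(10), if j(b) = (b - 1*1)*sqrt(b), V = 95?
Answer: 864*sqrt(10) ≈ 2732.2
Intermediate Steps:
j(b) = sqrt(b)*(-1 + b) (j(b) = (b - 1)*sqrt(b) = (-1 + b)*sqrt(b) = sqrt(b)*(-1 + b))
(1 + V)*j(10) = (1 + 95)*(sqrt(10)*(-1 + 10)) = 96*(sqrt(10)*9) = 96*(9*sqrt(10)) = 864*sqrt(10)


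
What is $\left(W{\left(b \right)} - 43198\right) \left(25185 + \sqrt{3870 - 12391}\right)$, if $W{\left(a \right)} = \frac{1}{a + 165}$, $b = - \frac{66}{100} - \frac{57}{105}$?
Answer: $- \frac{62370596891520}{57329} - \frac{2476497792 i \sqrt{8521}}{57329} \approx -1.0879 \cdot 10^{9} - 3.9876 \cdot 10^{6} i$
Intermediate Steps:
$b = - \frac{421}{350}$ ($b = \left(-66\right) \frac{1}{100} - \frac{19}{35} = - \frac{33}{50} - \frac{19}{35} = - \frac{421}{350} \approx -1.2029$)
$W{\left(a \right)} = \frac{1}{165 + a}$
$\left(W{\left(b \right)} - 43198\right) \left(25185 + \sqrt{3870 - 12391}\right) = \left(\frac{1}{165 - \frac{421}{350}} - 43198\right) \left(25185 + \sqrt{3870 - 12391}\right) = \left(\frac{1}{\frac{57329}{350}} - 43198\right) \left(25185 + \sqrt{3870 - 12391}\right) = \left(\frac{350}{57329} - 43198\right) \left(25185 + \sqrt{3870 - 12391}\right) = - \frac{2476497792 \left(25185 + \sqrt{-8521}\right)}{57329} = - \frac{2476497792 \left(25185 + i \sqrt{8521}\right)}{57329} = - \frac{62370596891520}{57329} - \frac{2476497792 i \sqrt{8521}}{57329}$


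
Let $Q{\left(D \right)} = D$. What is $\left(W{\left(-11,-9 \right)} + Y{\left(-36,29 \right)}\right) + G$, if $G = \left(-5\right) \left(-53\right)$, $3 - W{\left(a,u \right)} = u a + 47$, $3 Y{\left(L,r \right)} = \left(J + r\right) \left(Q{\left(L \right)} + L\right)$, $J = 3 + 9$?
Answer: $-862$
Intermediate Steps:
$J = 12$
$Y{\left(L,r \right)} = \frac{2 L \left(12 + r\right)}{3}$ ($Y{\left(L,r \right)} = \frac{\left(12 + r\right) \left(L + L\right)}{3} = \frac{\left(12 + r\right) 2 L}{3} = \frac{2 L \left(12 + r\right)}{3}$)
$W{\left(a,u \right)} = -44 - a u$ ($W{\left(a,u \right)} = 3 - \left(u a + 47\right) = 3 - \left(a u + 47\right) = 3 - \left(47 + a u\right) = -44 - a u$)
$G = 265$
$\left(W{\left(-11,-9 \right)} + Y{\left(-36,29 \right)}\right) + G = \left(\left(-44 - \left(-11\right) \left(-9\right)\right) + \frac{2}{3} \left(-36\right) \left(12 + 29\right)\right) + 265 = \left(\left(-44 - 99\right) + \frac{2}{3} \left(-36\right) 41\right) + 265 = \left(-143 - 984\right) + 265 = -1127 + 265 = -862$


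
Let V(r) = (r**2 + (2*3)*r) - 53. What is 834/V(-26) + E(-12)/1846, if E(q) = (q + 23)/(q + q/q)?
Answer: 1539097/862082 ≈ 1.7853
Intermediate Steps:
V(r) = -53 + r**2 + 6*r (V(r) = (r**2 + 6*r) - 53 = -53 + r**2 + 6*r)
E(q) = (23 + q)/(1 + q) (E(q) = (23 + q)/(q + 1) = (23 + q)/(1 + q))
834/V(-26) + E(-12)/1846 = 834/(-53 + (-26)**2 + 6*(-26)) + ((23 - 12)/(1 - 12))/1846 = 834/(-53 + 676 - 156) + (11/(-11))*(1/1846) = 834/467 - 1/11*11*(1/1846) = 834*(1/467) - 1*1/1846 = 834/467 - 1/1846 = 1539097/862082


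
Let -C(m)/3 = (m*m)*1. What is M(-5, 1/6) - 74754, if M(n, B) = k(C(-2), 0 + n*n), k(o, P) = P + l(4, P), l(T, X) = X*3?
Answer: -74654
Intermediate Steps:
l(T, X) = 3*X
C(m) = -3*m² (C(m) = -3*m*m = -3*m²)
k(o, P) = 4*P (k(o, P) = P + 3*P = 4*P)
M(n, B) = 4*n² (M(n, B) = 4*(0 + n*n) = 4*(0 + n²) = 4*n²)
M(-5, 1/6) - 74754 = 4*(-5)² - 74754 = 4*25 - 74754 = 100 - 74754 = -74654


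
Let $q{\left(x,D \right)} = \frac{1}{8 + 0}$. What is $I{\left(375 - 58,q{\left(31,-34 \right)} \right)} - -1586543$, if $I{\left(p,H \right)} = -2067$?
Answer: $1584476$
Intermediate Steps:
$q{\left(x,D \right)} = \frac{1}{8}$
$I{\left(375 - 58,q{\left(31,-34 \right)} \right)} - -1586543 = -2067 - -1586543 = -2067 + 1586543 = 1584476$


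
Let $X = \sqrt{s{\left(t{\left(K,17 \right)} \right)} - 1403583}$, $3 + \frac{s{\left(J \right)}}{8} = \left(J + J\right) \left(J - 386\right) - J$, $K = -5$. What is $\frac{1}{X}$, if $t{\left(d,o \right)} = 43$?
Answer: $- \frac{i \sqrt{182215}}{546645} \approx - 0.00078088 i$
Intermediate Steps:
$s{\left(J \right)} = -24 - 8 J + 16 J \left(-386 + J\right)$ ($s{\left(J \right)} = -24 + 8 \left(\left(J + J\right) \left(J - 386\right) - J\right) = -24 + 8 \left(2 J \left(-386 + J\right) - J\right) = -24 + 8 \left(- J + 2 J \left(-386 + J\right)\right) = -24 + \left(- 8 J + 16 J \left(-386 + J\right)\right) = -24 - 8 J + 16 J \left(-386 + J\right)$)
$X = 3 i \sqrt{182215}$ ($X = \sqrt{\left(-24 - 265912 + 16 \cdot 43^{2}\right) - 1403583} = \sqrt{\left(-24 - 265912 + 16 \cdot 1849\right) - 1403583} = \sqrt{\left(-24 - 265912 + 29584\right) - 1403583} = \sqrt{-236352 - 1403583} = \sqrt{-1639935} = 3 i \sqrt{182215} \approx 1280.6 i$)
$\frac{1}{X} = \frac{1}{3 i \sqrt{182215}} = - \frac{i \sqrt{182215}}{546645}$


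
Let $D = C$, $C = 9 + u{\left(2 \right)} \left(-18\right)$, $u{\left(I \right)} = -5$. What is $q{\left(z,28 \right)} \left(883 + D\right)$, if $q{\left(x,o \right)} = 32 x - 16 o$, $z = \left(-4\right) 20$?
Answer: $-2953856$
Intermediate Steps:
$z = -80$
$q{\left(x,o \right)} = - 16 o + 32 x$
$C = 99$ ($C = 9 - -90 = 9 + 90 = 99$)
$D = 99$
$q{\left(z,28 \right)} \left(883 + D\right) = \left(\left(-16\right) 28 + 32 \left(-80\right)\right) \left(883 + 99\right) = \left(-448 - 2560\right) 982 = \left(-3008\right) 982 = -2953856$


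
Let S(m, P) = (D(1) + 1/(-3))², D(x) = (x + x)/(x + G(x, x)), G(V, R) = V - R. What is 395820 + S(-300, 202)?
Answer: 3562405/9 ≈ 3.9582e+5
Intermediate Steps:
D(x) = 2 (D(x) = (x + x)/(x + (x - x)) = (2*x)/(x + 0) = (2*x)/x = 2)
S(m, P) = 25/9 (S(m, P) = (2 + 1/(-3))² = (2 - ⅓)² = (5/3)² = 25/9)
395820 + S(-300, 202) = 395820 + 25/9 = 3562405/9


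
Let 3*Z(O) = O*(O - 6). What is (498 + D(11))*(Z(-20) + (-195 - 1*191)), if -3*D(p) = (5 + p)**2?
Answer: -789844/9 ≈ -87761.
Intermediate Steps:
D(p) = -(5 + p)**2/3
Z(O) = O*(-6 + O)/3 (Z(O) = (O*(O - 6))/3 = (O*(-6 + O))/3 = O*(-6 + O)/3)
(498 + D(11))*(Z(-20) + (-195 - 1*191)) = (498 - (5 + 11)**2/3)*((1/3)*(-20)*(-6 - 20) + (-195 - 1*191)) = (498 - 1/3*16**2)*((1/3)*(-20)*(-26) + (-195 - 191)) = (498 - 1/3*256)*(520/3 - 386) = (498 - 256/3)*(-638/3) = (1238/3)*(-638/3) = -789844/9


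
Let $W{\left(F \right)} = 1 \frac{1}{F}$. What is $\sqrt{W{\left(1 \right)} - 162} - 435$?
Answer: $-435 + i \sqrt{161} \approx -435.0 + 12.689 i$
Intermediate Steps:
$W{\left(F \right)} = \frac{1}{F}$
$\sqrt{W{\left(1 \right)} - 162} - 435 = \sqrt{1^{-1} - 162} - 435 = \sqrt{1 - 162} - 435 = \sqrt{-161} - 435 = i \sqrt{161} - 435 = -435 + i \sqrt{161}$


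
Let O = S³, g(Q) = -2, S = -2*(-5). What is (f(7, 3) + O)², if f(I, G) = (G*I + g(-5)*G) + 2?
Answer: 1034289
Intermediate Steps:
S = 10
f(I, G) = 2 - 2*G + G*I (f(I, G) = (G*I - 2*G) + 2 = (-2*G + G*I) + 2 = 2 - 2*G + G*I)
O = 1000 (O = 10³ = 1000)
(f(7, 3) + O)² = ((2 - 2*3 + 3*7) + 1000)² = ((2 - 6 + 21) + 1000)² = (17 + 1000)² = 1017² = 1034289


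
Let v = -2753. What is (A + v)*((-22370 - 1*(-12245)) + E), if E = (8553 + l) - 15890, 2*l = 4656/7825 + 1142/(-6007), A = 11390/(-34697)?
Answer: 4612452700284753147/95936745775 ≈ 4.8078e+7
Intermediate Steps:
A = -670/2041 (A = 11390*(-1/34697) = -670/2041 ≈ -0.32827)
l = 9516221/47004775 (l = (4656/7825 + 1142/(-6007))/2 = (4656*(1/7825) + 1142*(-1/6007))/2 = (4656/7825 - 1142/6007)/2 = (½)*(19032442/47004775) = 9516221/47004775 ≈ 0.20245)
E = -344864517954/47004775 (E = (8553 + 9516221/47004775) - 15890 = 402041356796/47004775 - 15890 = -344864517954/47004775 ≈ -7336.8)
(A + v)*((-22370 - 1*(-12245)) + E) = (-670/2041 - 2753)*((-22370 - 1*(-12245)) - 344864517954/47004775) = -5619543*((-22370 + 12245) - 344864517954/47004775)/2041 = -5619543*(-10125 - 344864517954/47004775)/2041 = -5619543/2041*(-820787864829/47004775) = 4612452700284753147/95936745775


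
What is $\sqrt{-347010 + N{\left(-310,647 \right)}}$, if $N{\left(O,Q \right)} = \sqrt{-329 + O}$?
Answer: $\sqrt{-347010 + 3 i \sqrt{71}} \approx 0.021 + 589.08 i$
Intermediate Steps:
$\sqrt{-347010 + N{\left(-310,647 \right)}} = \sqrt{-347010 + \sqrt{-329 - 310}} = \sqrt{-347010 + \sqrt{-639}} = \sqrt{-347010 + 3 i \sqrt{71}}$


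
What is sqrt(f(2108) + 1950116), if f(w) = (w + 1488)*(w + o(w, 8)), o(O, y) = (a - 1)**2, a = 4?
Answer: 4*sqrt(597678) ≈ 3092.4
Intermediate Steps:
o(O, y) = 9 (o(O, y) = (4 - 1)**2 = 3**2 = 9)
f(w) = (9 + w)*(1488 + w) (f(w) = (w + 1488)*(w + 9) = (1488 + w)*(9 + w) = (9 + w)*(1488 + w))
sqrt(f(2108) + 1950116) = sqrt((13392 + 2108**2 + 1497*2108) + 1950116) = sqrt((13392 + 4443664 + 3155676) + 1950116) = sqrt(7612732 + 1950116) = sqrt(9562848) = 4*sqrt(597678)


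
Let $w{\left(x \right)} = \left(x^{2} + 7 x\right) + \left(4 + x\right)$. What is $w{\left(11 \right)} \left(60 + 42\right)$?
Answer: $21726$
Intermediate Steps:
$w{\left(x \right)} = 4 + x^{2} + 8 x$
$w{\left(11 \right)} \left(60 + 42\right) = \left(4 + 11^{2} + 8 \cdot 11\right) \left(60 + 42\right) = \left(4 + 121 + 88\right) 102 = 213 \cdot 102 = 21726$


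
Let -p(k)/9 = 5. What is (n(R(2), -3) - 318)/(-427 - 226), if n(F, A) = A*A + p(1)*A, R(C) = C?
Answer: 174/653 ≈ 0.26646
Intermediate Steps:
p(k) = -45 (p(k) = -9*5 = -45)
n(F, A) = A² - 45*A (n(F, A) = A*A - 45*A = A² - 45*A)
(n(R(2), -3) - 318)/(-427 - 226) = (-3*(-45 - 3) - 318)/(-427 - 226) = (-3*(-48) - 318)/(-653) = (144 - 318)*(-1/653) = -174*(-1/653) = 174/653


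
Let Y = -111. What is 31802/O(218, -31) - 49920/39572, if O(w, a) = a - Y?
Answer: 12062261/30440 ≈ 396.26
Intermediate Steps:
O(w, a) = 111 + a (O(w, a) = a - 1*(-111) = a + 111 = 111 + a)
31802/O(218, -31) - 49920/39572 = 31802/(111 - 31) - 49920/39572 = 31802/80 - 49920*1/39572 = 31802*(1/80) - 960/761 = 15901/40 - 960/761 = 12062261/30440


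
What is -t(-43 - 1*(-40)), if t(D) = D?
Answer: 3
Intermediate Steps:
-t(-43 - 1*(-40)) = -(-43 - 1*(-40)) = -(-43 + 40) = -1*(-3) = 3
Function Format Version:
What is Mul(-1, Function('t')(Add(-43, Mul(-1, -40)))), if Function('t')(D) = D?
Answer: 3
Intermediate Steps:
Mul(-1, Function('t')(Add(-43, Mul(-1, -40)))) = Mul(-1, Add(-43, Mul(-1, -40))) = Mul(-1, Add(-43, 40)) = Mul(-1, -3) = 3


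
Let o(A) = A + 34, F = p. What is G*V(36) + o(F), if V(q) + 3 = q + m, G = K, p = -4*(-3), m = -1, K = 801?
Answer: 25678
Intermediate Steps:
p = 12
F = 12
o(A) = 34 + A
G = 801
V(q) = -4 + q (V(q) = -3 + (q - 1) = -3 + (-1 + q) = -4 + q)
G*V(36) + o(F) = 801*(-4 + 36) + (34 + 12) = 801*32 + 46 = 25632 + 46 = 25678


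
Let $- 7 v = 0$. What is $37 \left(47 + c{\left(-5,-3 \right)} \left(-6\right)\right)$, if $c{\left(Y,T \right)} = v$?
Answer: $1739$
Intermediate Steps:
$v = 0$ ($v = \left(- \frac{1}{7}\right) 0 = 0$)
$c{\left(Y,T \right)} = 0$
$37 \left(47 + c{\left(-5,-3 \right)} \left(-6\right)\right) = 37 \left(47 + 0 \left(-6\right)\right) = 37 \left(47 + 0\right) = 37 \cdot 47 = 1739$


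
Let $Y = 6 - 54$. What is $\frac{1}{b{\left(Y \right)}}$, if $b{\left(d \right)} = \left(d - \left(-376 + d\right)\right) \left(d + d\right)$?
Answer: $- \frac{1}{36096} \approx -2.7704 \cdot 10^{-5}$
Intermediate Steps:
$Y = -48$ ($Y = 6 - 54 = -48$)
$b{\left(d \right)} = 752 d$ ($b{\left(d \right)} = 376 \cdot 2 d = 752 d$)
$\frac{1}{b{\left(Y \right)}} = \frac{1}{752 \left(-48\right)} = \frac{1}{-36096} = - \frac{1}{36096}$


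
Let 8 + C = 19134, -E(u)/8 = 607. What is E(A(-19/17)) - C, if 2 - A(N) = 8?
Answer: -23982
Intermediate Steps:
A(N) = -6 (A(N) = 2 - 1*8 = 2 - 8 = -6)
E(u) = -4856 (E(u) = -8*607 = -4856)
C = 19126 (C = -8 + 19134 = 19126)
E(A(-19/17)) - C = -4856 - 1*19126 = -4856 - 19126 = -23982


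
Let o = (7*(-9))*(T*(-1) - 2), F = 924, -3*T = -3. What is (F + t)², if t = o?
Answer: 1238769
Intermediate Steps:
T = 1 (T = -⅓*(-3) = 1)
o = 189 (o = (7*(-9))*(1*(-1) - 2) = -63*(-1 - 2) = -63*(-3) = 189)
t = 189
(F + t)² = (924 + 189)² = 1113² = 1238769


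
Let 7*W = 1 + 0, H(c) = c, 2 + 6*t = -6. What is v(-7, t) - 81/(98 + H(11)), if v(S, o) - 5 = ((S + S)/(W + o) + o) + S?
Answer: 62813/8175 ≈ 7.6835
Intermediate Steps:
t = -4/3 (t = -⅓ + (⅙)*(-6) = -⅓ - 1 = -4/3 ≈ -1.3333)
W = ⅐ (W = (1 + 0)/7 = (⅐)*1 = ⅐ ≈ 0.14286)
v(S, o) = 5 + S + o + 2*S/(⅐ + o) (v(S, o) = 5 + (((S + S)/(⅐ + o) + o) + S) = 5 + (((2*S)/(⅐ + o) + o) + S) = 5 + ((2*S/(⅐ + o) + o) + S) = 5 + ((o + 2*S/(⅐ + o)) + S) = 5 + (S + o + 2*S/(⅐ + o)) = 5 + S + o + 2*S/(⅐ + o))
v(-7, t) - 81/(98 + H(11)) = (5 + 7*(-4/3)² + 15*(-7) + 36*(-4/3) + 7*(-7)*(-4/3))/(1 + 7*(-4/3)) - 81/(98 + 11) = (5 + 7*(16/9) - 105 - 48 + 196/3)/(1 - 28/3) - 81/109 = (5 + 112/9 - 105 - 48 + 196/3)/(-25/3) + (1/109)*(-81) = -3/25*(-632/9) - 81/109 = 632/75 - 81/109 = 62813/8175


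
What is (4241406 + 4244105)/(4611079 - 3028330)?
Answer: 8485511/1582749 ≈ 5.3613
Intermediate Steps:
(4241406 + 4244105)/(4611079 - 3028330) = 8485511/1582749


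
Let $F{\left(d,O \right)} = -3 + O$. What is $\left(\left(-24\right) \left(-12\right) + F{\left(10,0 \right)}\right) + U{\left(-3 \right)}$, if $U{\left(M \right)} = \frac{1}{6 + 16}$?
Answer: $\frac{6271}{22} \approx 285.05$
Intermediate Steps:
$U{\left(M \right)} = \frac{1}{22}$
$\left(\left(-24\right) \left(-12\right) + F{\left(10,0 \right)}\right) + U{\left(-3 \right)} = \left(\left(-24\right) \left(-12\right) + \left(-3 + 0\right)\right) + \frac{1}{22} = \left(288 - 3\right) + \frac{1}{22} = 285 + \frac{1}{22} = \frac{6271}{22}$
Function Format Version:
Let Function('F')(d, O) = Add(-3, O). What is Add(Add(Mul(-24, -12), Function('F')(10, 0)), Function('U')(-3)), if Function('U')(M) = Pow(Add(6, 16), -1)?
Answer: Rational(6271, 22) ≈ 285.05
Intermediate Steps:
Function('U')(M) = Rational(1, 22) (Function('U')(M) = Pow(22, -1) = Rational(1, 22))
Add(Add(Mul(-24, -12), Function('F')(10, 0)), Function('U')(-3)) = Add(Add(Mul(-24, -12), Add(-3, 0)), Rational(1, 22)) = Add(Add(288, -3), Rational(1, 22)) = Add(285, Rational(1, 22)) = Rational(6271, 22)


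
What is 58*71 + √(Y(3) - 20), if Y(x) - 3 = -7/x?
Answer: 4118 + I*√174/3 ≈ 4118.0 + 4.397*I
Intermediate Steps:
Y(x) = 3 - 7/x
58*71 + √(Y(3) - 20) = 58*71 + √((3 - 7/3) - 20) = 4118 + √((3 - 7*⅓) - 20) = 4118 + √((3 - 7/3) - 20) = 4118 + √(⅔ - 20) = 4118 + √(-58/3) = 4118 + I*√174/3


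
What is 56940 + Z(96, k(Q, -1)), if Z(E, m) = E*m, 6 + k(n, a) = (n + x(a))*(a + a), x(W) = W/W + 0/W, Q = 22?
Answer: 51948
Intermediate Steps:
x(W) = 1 (x(W) = 1 + 0 = 1)
k(n, a) = -6 + 2*a*(1 + n) (k(n, a) = -6 + (n + 1)*(a + a) = -6 + (1 + n)*(2*a) = -6 + 2*a*(1 + n))
56940 + Z(96, k(Q, -1)) = 56940 + 96*(-6 + 2*(-1) + 2*(-1)*22) = 56940 + 96*(-6 - 2 - 44) = 56940 + 96*(-52) = 56940 - 4992 = 51948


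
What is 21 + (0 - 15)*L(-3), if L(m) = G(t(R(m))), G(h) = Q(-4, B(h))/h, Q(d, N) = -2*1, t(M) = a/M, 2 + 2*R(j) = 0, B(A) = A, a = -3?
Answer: 31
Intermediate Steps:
R(j) = -1 (R(j) = -1 + (1/2)*0 = -1 + 0 = -1)
t(M) = -3/M
Q(d, N) = -2
G(h) = -2/h
L(m) = -2/3 (L(m) = -2/((-3/(-1))) = -2/((-3*(-1))) = -2/3)
21 + (0 - 15)*L(-3) = 21 + (0 - 15)*(-2/3) = 21 - 15*(-2/3) = 21 + 10 = 31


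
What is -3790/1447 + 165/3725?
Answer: -2775799/1078015 ≈ -2.5749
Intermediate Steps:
-3790/1447 + 165/3725 = -3790*1/1447 + 165*(1/3725) = -3790/1447 + 33/745 = -2775799/1078015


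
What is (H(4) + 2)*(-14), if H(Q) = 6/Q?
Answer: -49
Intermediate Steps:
(H(4) + 2)*(-14) = (6/4 + 2)*(-14) = (6*(¼) + 2)*(-14) = (3/2 + 2)*(-14) = (7/2)*(-14) = -49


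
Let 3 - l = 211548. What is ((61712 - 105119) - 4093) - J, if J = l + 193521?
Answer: -29476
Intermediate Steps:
l = -211545 (l = 3 - 1*211548 = 3 - 211548 = -211545)
J = -18024 (J = -211545 + 193521 = -18024)
((61712 - 105119) - 4093) - J = ((61712 - 105119) - 4093) - 1*(-18024) = (-43407 - 4093) + 18024 = -47500 + 18024 = -29476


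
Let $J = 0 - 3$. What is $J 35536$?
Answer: $-106608$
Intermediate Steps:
$J = -3$
$J 35536 = \left(-3\right) 35536 = -106608$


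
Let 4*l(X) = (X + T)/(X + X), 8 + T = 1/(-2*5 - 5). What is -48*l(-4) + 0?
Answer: -181/10 ≈ -18.100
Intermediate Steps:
T = -121/15 (T = -8 + 1/(-2*5 - 5) = -8 + 1/(-10 - 5) = -8 + 1/(-15) = -8 - 1/15 = -121/15 ≈ -8.0667)
l(X) = (-121/15 + X)/(8*X) (l(X) = ((X - 121/15)/(X + X))/4 = ((-121/15 + X)/((2*X)))/4 = ((-121/15 + X)*(1/(2*X)))/4 = ((-121/15 + X)/(2*X))/4 = (-121/15 + X)/(8*X))
-48*l(-4) + 0 = -2*(-121 + 15*(-4))/(5*(-4)) + 0 = -2*(-1)*(-121 - 60)/(5*4) + 0 = -2*(-1)*(-181)/(5*4) + 0 = -48*181/480 + 0 = -181/10 + 0 = -181/10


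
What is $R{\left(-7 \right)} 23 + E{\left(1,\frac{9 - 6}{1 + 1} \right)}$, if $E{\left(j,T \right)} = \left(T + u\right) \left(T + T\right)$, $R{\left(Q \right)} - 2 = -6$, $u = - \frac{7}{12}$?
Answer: $- \frac{357}{4} \approx -89.25$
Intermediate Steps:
$u = - \frac{7}{12}$ ($u = \left(-7\right) \frac{1}{12} = - \frac{7}{12} \approx -0.58333$)
$R{\left(Q \right)} = -4$ ($R{\left(Q \right)} = 2 - 6 = -4$)
$E{\left(j,T \right)} = 2 T \left(- \frac{7}{12} + T\right)$ ($E{\left(j,T \right)} = \left(T - \frac{7}{12}\right) \left(T + T\right) = \left(- \frac{7}{12} + T\right) 2 T = 2 T \left(- \frac{7}{12} + T\right)$)
$R{\left(-7 \right)} 23 + E{\left(1,\frac{9 - 6}{1 + 1} \right)} = \left(-4\right) 23 + \frac{\frac{9 - 6}{1 + 1} \left(-7 + 12 \frac{9 - 6}{1 + 1}\right)}{6} = -92 + \frac{\frac{3}{2} \left(-7 + 12 \cdot \frac{3}{2}\right)}{6} = -92 + \frac{3 \cdot \frac{1}{2} \left(-7 + 12 \cdot 3 \cdot \frac{1}{2}\right)}{6} = -92 + \frac{1}{6} \cdot \frac{3}{2} \left(-7 + 12 \cdot \frac{3}{2}\right) = -92 + \frac{1}{6} \cdot \frac{3}{2} \left(-7 + 18\right) = -92 + \frac{1}{6} \cdot \frac{3}{2} \cdot 11 = -92 + \frac{11}{4} = - \frac{357}{4}$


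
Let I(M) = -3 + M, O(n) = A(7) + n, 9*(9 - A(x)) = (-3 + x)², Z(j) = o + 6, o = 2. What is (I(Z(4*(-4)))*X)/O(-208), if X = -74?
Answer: 3330/1807 ≈ 1.8428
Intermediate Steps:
Z(j) = 8 (Z(j) = 2 + 6 = 8)
A(x) = 9 - (-3 + x)²/9
O(n) = 65/9 + n (O(n) = (9 - (-3 + 7)²/9) + n = (9 - ⅑*4²) + n = (9 - ⅑*16) + n = (9 - 16/9) + n = 65/9 + n)
(I(Z(4*(-4)))*X)/O(-208) = ((-3 + 8)*(-74))/(65/9 - 208) = (5*(-74))/(-1807/9) = -370*(-9/1807) = 3330/1807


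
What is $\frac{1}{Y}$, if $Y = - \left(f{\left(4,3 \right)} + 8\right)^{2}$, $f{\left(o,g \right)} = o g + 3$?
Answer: $- \frac{1}{529} \approx -0.0018904$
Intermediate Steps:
$f{\left(o,g \right)} = 3 + g o$ ($f{\left(o,g \right)} = g o + 3 = 3 + g o$)
$Y = -529$ ($Y = - \left(\left(3 + 3 \cdot 4\right) + 8\right)^{2} = - \left(\left(3 + 12\right) + 8\right)^{2} = - \left(15 + 8\right)^{2} = - 23^{2} = \left(-1\right) 529 = -529$)
$\frac{1}{Y} = \frac{1}{-529} = - \frac{1}{529}$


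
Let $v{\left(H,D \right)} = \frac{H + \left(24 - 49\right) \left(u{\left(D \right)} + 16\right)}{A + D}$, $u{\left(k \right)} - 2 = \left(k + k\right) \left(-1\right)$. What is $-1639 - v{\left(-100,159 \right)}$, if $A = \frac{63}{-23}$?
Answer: $- \frac{3030383}{1797} \approx -1686.4$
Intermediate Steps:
$u{\left(k \right)} = 2 - 2 k$ ($u{\left(k \right)} = 2 + \left(k + k\right) \left(-1\right) = 2 + 2 k \left(-1\right) = 2 - 2 k$)
$A = - \frac{63}{23}$ ($A = 63 \left(- \frac{1}{23}\right) = - \frac{63}{23} \approx -2.7391$)
$v{\left(H,D \right)} = \frac{-450 + H + 50 D}{- \frac{63}{23} + D}$ ($v{\left(H,D \right)} = \frac{H + \left(24 - 49\right) \left(\left(2 - 2 D\right) + 16\right)}{- \frac{63}{23} + D} = \frac{H - 25 \left(18 - 2 D\right)}{- \frac{63}{23} + D} = \frac{H + \left(-450 + 50 D\right)}{- \frac{63}{23} + D} = \frac{-450 + H + 50 D}{- \frac{63}{23} + D}$)
$-1639 - v{\left(-100,159 \right)} = -1639 - \frac{23 \left(-450 - 100 + 50 \cdot 159\right)}{-63 + 23 \cdot 159} = -1639 - \frac{23 \left(-450 - 100 + 7950\right)}{-63 + 3657} = -1639 - 23 \cdot \frac{1}{3594} \cdot 7400 = -1639 - \frac{85100}{1797} = - \frac{3030383}{1797}$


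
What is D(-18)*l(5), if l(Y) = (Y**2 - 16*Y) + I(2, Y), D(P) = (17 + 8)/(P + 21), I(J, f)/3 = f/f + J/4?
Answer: -2525/6 ≈ -420.83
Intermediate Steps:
I(J, f) = 3 + 3*J/4 (I(J, f) = 3*(f/f + J/4) = 3*(1 + J*(1/4)) = 3*(1 + J/4) = 3 + 3*J/4)
D(P) = 25/(21 + P)
l(Y) = 9/2 + Y**2 - 16*Y (l(Y) = (Y**2 - 16*Y) + (3 + (3/4)*2) = (Y**2 - 16*Y) + (3 + 3/2) = (Y**2 - 16*Y) + 9/2 = 9/2 + Y**2 - 16*Y)
D(-18)*l(5) = (25/(21 - 18))*(9/2 + 5**2 - 16*5) = (25/3)*(9/2 + 25 - 80) = (25*(1/3))*(-101/2) = (25/3)*(-101/2) = -2525/6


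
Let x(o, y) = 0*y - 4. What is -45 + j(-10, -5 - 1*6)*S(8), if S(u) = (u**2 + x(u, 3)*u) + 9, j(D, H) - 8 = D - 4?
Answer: -291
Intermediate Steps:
j(D, H) = 4 + D (j(D, H) = 8 + (D - 4) = 8 + (-4 + D) = 4 + D)
x(o, y) = -4 (x(o, y) = 0 - 4 = -4)
S(u) = 9 + u**2 - 4*u (S(u) = (u**2 - 4*u) + 9 = 9 + u**2 - 4*u)
-45 + j(-10, -5 - 1*6)*S(8) = -45 + (4 - 10)*(9 + 8**2 - 4*8) = -45 - 6*(9 + 64 - 32) = -45 - 6*41 = -45 - 246 = -291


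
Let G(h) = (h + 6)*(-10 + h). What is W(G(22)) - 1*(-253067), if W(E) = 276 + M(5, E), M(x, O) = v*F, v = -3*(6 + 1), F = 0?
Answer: 253343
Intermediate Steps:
G(h) = (-10 + h)*(6 + h) (G(h) = (6 + h)*(-10 + h) = (-10 + h)*(6 + h))
v = -21 (v = -3*7 = -21)
M(x, O) = 0 (M(x, O) = -21*0 = 0)
W(E) = 276 (W(E) = 276 + 0 = 276)
W(G(22)) - 1*(-253067) = 276 - 1*(-253067) = 276 + 253067 = 253343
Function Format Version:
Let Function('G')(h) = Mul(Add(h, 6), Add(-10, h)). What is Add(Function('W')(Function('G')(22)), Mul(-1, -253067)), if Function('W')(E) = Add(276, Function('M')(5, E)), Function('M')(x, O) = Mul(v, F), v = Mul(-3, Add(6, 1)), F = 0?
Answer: 253343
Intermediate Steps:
Function('G')(h) = Mul(Add(-10, h), Add(6, h)) (Function('G')(h) = Mul(Add(6, h), Add(-10, h)) = Mul(Add(-10, h), Add(6, h)))
v = -21 (v = Mul(-3, 7) = -21)
Function('M')(x, O) = 0 (Function('M')(x, O) = Mul(-21, 0) = 0)
Function('W')(E) = 276 (Function('W')(E) = Add(276, 0) = 276)
Add(Function('W')(Function('G')(22)), Mul(-1, -253067)) = Add(276, Mul(-1, -253067)) = Add(276, 253067) = 253343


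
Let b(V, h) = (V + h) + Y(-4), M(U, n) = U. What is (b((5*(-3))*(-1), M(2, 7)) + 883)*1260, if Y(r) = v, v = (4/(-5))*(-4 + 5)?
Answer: 1132992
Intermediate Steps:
v = -4/5 (v = (4*(-1/5))*1 = -4/5*1 = -4/5 ≈ -0.80000)
Y(r) = -4/5
b(V, h) = -4/5 + V + h (b(V, h) = (V + h) - 4/5 = -4/5 + V + h)
(b((5*(-3))*(-1), M(2, 7)) + 883)*1260 = ((-4/5 + (5*(-3))*(-1) + 2) + 883)*1260 = ((-4/5 - 15*(-1) + 2) + 883)*1260 = ((-4/5 + 15 + 2) + 883)*1260 = (81/5 + 883)*1260 = (4496/5)*1260 = 1132992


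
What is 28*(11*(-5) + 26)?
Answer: -812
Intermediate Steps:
28*(11*(-5) + 26) = 28*(-55 + 26) = 28*(-29) = -812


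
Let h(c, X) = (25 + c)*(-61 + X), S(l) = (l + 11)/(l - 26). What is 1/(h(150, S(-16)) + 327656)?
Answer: 6/1902011 ≈ 3.1546e-6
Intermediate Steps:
S(l) = (11 + l)/(-26 + l)
h(c, X) = (-61 + X)*(25 + c)
1/(h(150, S(-16)) + 327656) = 1/((-1525 - 61*150 + 25*((11 - 16)/(-26 - 16)) + ((11 - 16)/(-26 - 16))*150) + 327656) = 1/((-1525 - 9150 + 25*(-5/(-42)) + (-5/(-42))*150) + 327656) = 1/((-1525 - 9150 + 25*(-1/42*(-5)) - 1/42*(-5)*150) + 327656) = 1/((-1525 - 9150 + 25*(5/42) + (5/42)*150) + 327656) = 1/((-1525 - 9150 + 125/42 + 125/7) + 327656) = 1/(-63925/6 + 327656) = 1/(1902011/6) = 6/1902011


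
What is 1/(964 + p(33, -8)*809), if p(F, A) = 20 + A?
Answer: 1/10672 ≈ 9.3703e-5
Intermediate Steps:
1/(964 + p(33, -8)*809) = 1/(964 + (20 - 8)*809) = 1/(964 + 12*809) = 1/(964 + 9708) = 1/10672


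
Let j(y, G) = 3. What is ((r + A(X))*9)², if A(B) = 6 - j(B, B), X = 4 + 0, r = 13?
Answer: 20736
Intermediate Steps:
X = 4
A(B) = 3 (A(B) = 6 - 1*3 = 6 - 3 = 3)
((r + A(X))*9)² = ((13 + 3)*9)² = (16*9)² = 144² = 20736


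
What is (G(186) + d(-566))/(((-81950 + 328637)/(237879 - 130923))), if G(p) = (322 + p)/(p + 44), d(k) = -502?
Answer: -2049134352/9456335 ≈ -216.69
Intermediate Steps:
G(p) = (322 + p)/(44 + p)
(G(186) + d(-566))/(((-81950 + 328637)/(237879 - 130923))) = ((322 + 186)/(44 + 186) - 502)/(((-81950 + 328637)/(237879 - 130923))) = (508/230 - 502)/((246687/106956)) = ((1/230)*508 - 502)/((246687*(1/106956))) = (254/115 - 502)/(82229/35652) = -57476/115*35652/82229 = -2049134352/9456335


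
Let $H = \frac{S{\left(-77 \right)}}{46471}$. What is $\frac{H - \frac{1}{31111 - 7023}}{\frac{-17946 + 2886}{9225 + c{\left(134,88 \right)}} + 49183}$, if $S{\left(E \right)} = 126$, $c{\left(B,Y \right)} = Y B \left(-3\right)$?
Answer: $\frac{26051774389}{479921169721270488} \approx 5.4283 \cdot 10^{-8}$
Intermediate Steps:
$c{\left(B,Y \right)} = - 3 B Y$ ($c{\left(B,Y \right)} = B Y \left(-3\right) = - 3 B Y$)
$H = \frac{126}{46471} \approx 0.0027114$
$\frac{H - \frac{1}{31111 - 7023}}{\frac{-17946 + 2886}{9225 + c{\left(134,88 \right)}} + 49183} = \frac{\frac{126}{46471} - \frac{1}{31111 - 7023}}{\frac{-17946 + 2886}{9225 - 402 \cdot 88} + 49183} = \frac{\frac{126}{46471} - \frac{1}{24088}}{- \frac{15060}{9225 - 35376} + 49183} = \frac{\frac{126}{46471} - \frac{1}{24088}}{- \frac{15060}{-26151} + 49183} = \frac{\frac{126}{46471} - \frac{1}{24088}}{\left(-15060\right) \left(- \frac{1}{26151}\right) + 49183} = \frac{2988617}{1119393448 \left(\frac{5020}{8717} + 49183\right)} = \frac{2988617}{1119393448 \cdot \frac{428733231}{8717}} = \frac{2988617}{1119393448} \cdot \frac{8717}{428733231} = \frac{26051774389}{479921169721270488}$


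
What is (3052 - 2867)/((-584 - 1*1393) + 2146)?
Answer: 185/169 ≈ 1.0947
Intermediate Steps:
(3052 - 2867)/((-584 - 1*1393) + 2146) = 185/((-584 - 1393) + 2146) = 185/(-1977 + 2146) = 185/169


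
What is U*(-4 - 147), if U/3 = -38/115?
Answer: 17214/115 ≈ 149.69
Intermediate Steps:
U = -114/115 (U = 3*(-38/115) = -114/115 ≈ -0.99130)
U*(-4 - 147) = -114*(-4 - 147)/115 = -114/115*(-151) = 17214/115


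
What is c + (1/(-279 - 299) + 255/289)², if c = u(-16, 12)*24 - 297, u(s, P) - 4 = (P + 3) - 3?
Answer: 29324389/334084 ≈ 87.776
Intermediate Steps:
u(s, P) = 4 + P (u(s, P) = 4 + ((P + 3) - 3) = 4 + ((3 + P) - 3) = 4 + P)
c = 87 (c = (4 + 12)*24 - 297 = 16*24 - 297 = 384 - 297 = 87)
c + (1/(-279 - 299) + 255/289)² = 87 + (1/(-279 - 299) + 255/289)² = 87 + (1/(-578) + 255*(1/289))² = 87 + (-1/578 + 15/17)² = 87 + (509/578)² = 87 + 259081/334084 = 29324389/334084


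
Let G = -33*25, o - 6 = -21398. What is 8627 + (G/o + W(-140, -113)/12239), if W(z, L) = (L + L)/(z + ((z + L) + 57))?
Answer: 6776108036819/785450064 ≈ 8627.0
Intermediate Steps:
W(z, L) = 2*L/(57 + L + 2*z) (W(z, L) = (2*L)/(z + ((L + z) + 57)) = (2*L)/(z + (57 + L + z)) = (2*L)/(57 + L + 2*z) = 2*L/(57 + L + 2*z))
o = -21392 (o = 6 - 21398 = -21392)
G = -825
8627 + (G/o + W(-140, -113)/12239) = 8627 + (-825/(-21392) + (2*(-113)/(57 - 113 + 2*(-140)))/12239) = 8627 + (-825*(-1/21392) + (2*(-113)/(57 - 113 - 280))*(1/12239)) = 8627 + (825/21392 + (2*(-113)/(-336))*(1/12239)) = 8627 + (825/21392 + (2*(-113)*(-1/336))*(1/12239)) = 8627 + (825/21392 + (113/168)*(1/12239)) = 8627 + (825/21392 + 113/2056152) = 8627 + 30334691/785450064 = 6776108036819/785450064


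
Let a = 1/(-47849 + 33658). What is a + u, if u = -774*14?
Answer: -153773677/14191 ≈ -10836.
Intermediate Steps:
u = -10836
a = -1/14191 (a = 1/(-14191) = -1/14191 ≈ -7.0467e-5)
a + u = -1/14191 - 10836 = -153773677/14191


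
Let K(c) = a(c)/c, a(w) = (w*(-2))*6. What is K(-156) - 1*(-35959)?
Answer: 35947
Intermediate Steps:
a(w) = -12*w (a(w) = -2*w*6 = -12*w)
K(c) = -12 (K(c) = (-12*c)/c = -12)
K(-156) - 1*(-35959) = -12 - 1*(-35959) = -12 + 35959 = 35947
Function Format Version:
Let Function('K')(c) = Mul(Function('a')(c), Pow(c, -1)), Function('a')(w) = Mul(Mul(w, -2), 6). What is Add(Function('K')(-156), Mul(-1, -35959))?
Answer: 35947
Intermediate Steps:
Function('a')(w) = Mul(-12, w) (Function('a')(w) = Mul(Mul(-2, w), 6) = Mul(-12, w))
Function('K')(c) = -12 (Function('K')(c) = Mul(Mul(-12, c), Pow(c, -1)) = -12)
Add(Function('K')(-156), Mul(-1, -35959)) = Add(-12, Mul(-1, -35959)) = Add(-12, 35959) = 35947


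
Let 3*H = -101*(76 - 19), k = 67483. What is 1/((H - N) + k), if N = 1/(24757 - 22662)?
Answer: 2095/137356579 ≈ 1.5252e-5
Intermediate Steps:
N = 1/2095 ≈ 0.00047733
H = -1919 (H = (-101*(76 - 19))/3 = (-101*57)/3 = (⅓)*(-5757) = -1919)
1/((H - N) + k) = 1/((-1919 - 1*1/2095) + 67483) = 1/((-1919 - 1/2095) + 67483) = 1/(-4020306/2095 + 67483) = 1/(137356579/2095) = 2095/137356579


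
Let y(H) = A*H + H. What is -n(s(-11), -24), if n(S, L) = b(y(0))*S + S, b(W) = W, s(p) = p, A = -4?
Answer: 11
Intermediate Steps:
y(H) = -3*H (y(H) = -4*H + H = -3*H)
n(S, L) = S (n(S, L) = (-3*0)*S + S = 0*S + S = 0 + S = S)
-n(s(-11), -24) = -1*(-11) = 11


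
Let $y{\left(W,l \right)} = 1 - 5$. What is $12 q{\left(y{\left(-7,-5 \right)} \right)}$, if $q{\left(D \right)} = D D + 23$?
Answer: $468$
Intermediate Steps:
$y{\left(W,l \right)} = -4$ ($y{\left(W,l \right)} = 1 - 5 = -4$)
$q{\left(D \right)} = 23 + D^{2}$ ($q{\left(D \right)} = D^{2} + 23 = 23 + D^{2}$)
$12 q{\left(y{\left(-7,-5 \right)} \right)} = 12 \left(23 + \left(-4\right)^{2}\right) = 12 \left(23 + 16\right) = 12 \cdot 39 = 468$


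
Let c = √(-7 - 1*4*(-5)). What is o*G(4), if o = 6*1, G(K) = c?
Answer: 6*√13 ≈ 21.633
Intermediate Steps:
c = √13 (c = √(-7 - 4*(-5)) = √(-7 + 20) = √13 ≈ 3.6056)
G(K) = √13
o = 6
o*G(4) = 6*√13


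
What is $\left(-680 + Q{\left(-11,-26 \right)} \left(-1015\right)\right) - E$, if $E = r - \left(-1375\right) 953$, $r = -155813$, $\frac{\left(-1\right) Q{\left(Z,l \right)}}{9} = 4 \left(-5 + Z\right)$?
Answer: $-1739882$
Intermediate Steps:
$Q{\left(Z,l \right)} = 180 - 36 Z$ ($Q{\left(Z,l \right)} = - 9 \cdot 4 \left(-5 + Z\right) = - 9 \left(-20 + 4 Z\right) = 180 - 36 Z$)
$E = 1154562$ ($E = -155813 - \left(-1375\right) 953 = -155813 - -1310375 = -155813 + 1310375 = 1154562$)
$\left(-680 + Q{\left(-11,-26 \right)} \left(-1015\right)\right) - E = \left(-680 + \left(180 - -396\right) \left(-1015\right)\right) - 1154562 = \left(-680 + \left(180 + 396\right) \left(-1015\right)\right) - 1154562 = \left(-680 + 576 \left(-1015\right)\right) - 1154562 = \left(-680 - 584640\right) - 1154562 = -585320 - 1154562 = -1739882$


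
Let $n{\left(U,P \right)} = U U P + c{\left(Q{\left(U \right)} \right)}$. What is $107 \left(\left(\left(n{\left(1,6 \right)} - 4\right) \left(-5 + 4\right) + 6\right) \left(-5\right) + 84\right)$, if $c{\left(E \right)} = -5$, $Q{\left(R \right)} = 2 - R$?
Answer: $4173$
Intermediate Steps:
$n{\left(U,P \right)} = -5 + P U^{2}$ ($n{\left(U,P \right)} = U U P - 5 = U^{2} P - 5 = P U^{2} - 5 = -5 + P U^{2}$)
$107 \left(\left(\left(n{\left(1,6 \right)} - 4\right) \left(-5 + 4\right) + 6\right) \left(-5\right) + 84\right) = 107 \left(\left(\left(\left(-5 + 6 \cdot 1^{2}\right) - 4\right) \left(-5 + 4\right) + 6\right) \left(-5\right) + 84\right) = 107 \left(\left(\left(\left(-5 + 6 \cdot 1\right) - 4\right) \left(-1\right) + 6\right) \left(-5\right) + 84\right) = 107 \left(\left(\left(\left(-5 + 6\right) - 4\right) \left(-1\right) + 6\right) \left(-5\right) + 84\right) = 107 \left(\left(\left(1 - 4\right) \left(-1\right) + 6\right) \left(-5\right) + 84\right) = 107 \left(\left(\left(-3\right) \left(-1\right) + 6\right) \left(-5\right) + 84\right) = 107 \left(\left(3 + 6\right) \left(-5\right) + 84\right) = 107 \left(9 \left(-5\right) + 84\right) = 107 \left(-45 + 84\right) = 107 \cdot 39 = 4173$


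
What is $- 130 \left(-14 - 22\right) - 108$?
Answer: $4572$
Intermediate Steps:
$- 130 \left(-14 - 22\right) - 108 = \left(-130\right) \left(-36\right) - 108 = 4680 - 108 = 4572$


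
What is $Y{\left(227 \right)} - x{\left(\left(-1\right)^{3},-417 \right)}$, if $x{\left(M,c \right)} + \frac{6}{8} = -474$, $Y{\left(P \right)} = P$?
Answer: $\frac{2807}{4} \approx 701.75$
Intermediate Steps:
$x{\left(M,c \right)} = - \frac{1899}{4}$ ($x{\left(M,c \right)} = - \frac{3}{4} - 474 = - \frac{1899}{4}$)
$Y{\left(227 \right)} - x{\left(\left(-1\right)^{3},-417 \right)} = 227 - - \frac{1899}{4} = 227 + \frac{1899}{4} = \frac{2807}{4}$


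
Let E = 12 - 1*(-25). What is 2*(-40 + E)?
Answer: -6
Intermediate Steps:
E = 37 (E = 12 + 25 = 37)
2*(-40 + E) = 2*(-40 + 37) = 2*(-3) = -6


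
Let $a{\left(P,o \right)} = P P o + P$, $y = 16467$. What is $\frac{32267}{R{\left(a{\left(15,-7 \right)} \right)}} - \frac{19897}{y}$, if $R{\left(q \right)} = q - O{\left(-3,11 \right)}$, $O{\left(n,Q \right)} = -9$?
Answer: $- \frac{17036392}{773949} \approx -22.012$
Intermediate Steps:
$a{\left(P,o \right)} = P + o P^{2}$ ($a{\left(P,o \right)} = P^{2} o + P = o P^{2} + P = P + o P^{2}$)
$R{\left(q \right)} = 9 + q$ ($R{\left(q \right)} = q - -9 = q + 9 = 9 + q$)
$\frac{32267}{R{\left(a{\left(15,-7 \right)} \right)}} - \frac{19897}{y} = \frac{32267}{9 + 15 \left(1 + 15 \left(-7\right)\right)} - \frac{19897}{16467} = \frac{32267}{9 + 15 \left(1 - 105\right)} - \frac{19897}{16467} = \frac{32267}{9 + 15 \left(-104\right)} - \frac{19897}{16467} = \frac{32267}{9 - 1560} - \frac{19897}{16467} = \frac{32267}{-1551} - \frac{19897}{16467} = 32267 \left(- \frac{1}{1551}\right) - \frac{19897}{16467} = - \frac{32267}{1551} - \frac{19897}{16467} = - \frac{17036392}{773949}$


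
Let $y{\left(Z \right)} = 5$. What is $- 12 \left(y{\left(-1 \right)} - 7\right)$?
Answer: $24$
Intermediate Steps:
$- 12 \left(y{\left(-1 \right)} - 7\right) = - 12 \left(5 - 7\right) = \left(-12\right) \left(-2\right) = 24$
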